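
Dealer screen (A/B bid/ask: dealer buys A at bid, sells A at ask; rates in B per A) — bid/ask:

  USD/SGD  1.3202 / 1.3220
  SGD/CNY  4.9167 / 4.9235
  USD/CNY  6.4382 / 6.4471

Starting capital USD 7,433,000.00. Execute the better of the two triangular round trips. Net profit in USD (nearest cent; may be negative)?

Best loop USD → SGD → CNY → USD:
USD 7,433,000.00 × 1.3202 (sell USD at bid) = SGD 9,813,046.60
SGD 9,813,046.60 × 4.9167 (sell SGD at bid) = CNY 48,247,806.22
CNY 48,247,806.22 ÷ 6.4471 (buy USD at ask) = USD 7,483,644.77

Net profit: USD 50,644.77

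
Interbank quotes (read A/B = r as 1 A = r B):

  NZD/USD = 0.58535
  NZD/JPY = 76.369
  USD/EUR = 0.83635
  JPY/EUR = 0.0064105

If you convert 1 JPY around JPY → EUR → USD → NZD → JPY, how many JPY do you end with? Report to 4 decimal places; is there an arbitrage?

1.0000 (no arbitrage)

Around JPY → EUR → USD → NZD → JPY: 1 × 0.0064105 ÷ 0.83635 ÷ 0.58535 × 76.369 = 1.000012
Product ≈ 1 (deviation 0.001%, within rounding noise).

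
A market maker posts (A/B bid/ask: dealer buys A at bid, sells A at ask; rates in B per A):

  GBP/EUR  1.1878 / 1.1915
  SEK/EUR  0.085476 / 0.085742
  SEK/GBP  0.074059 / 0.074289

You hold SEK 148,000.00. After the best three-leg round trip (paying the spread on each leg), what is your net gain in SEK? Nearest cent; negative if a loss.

Net profit: SEK 3,841.08

Best loop SEK → GBP → EUR → SEK:
SEK 148,000.00 × 0.074059 (sell SEK at bid) = GBP 10,960.73
GBP 10,960.73 × 1.1878 (sell GBP at bid) = EUR 13,019.16
EUR 13,019.16 ÷ 0.085742 (buy SEK at ask) = SEK 151,841.08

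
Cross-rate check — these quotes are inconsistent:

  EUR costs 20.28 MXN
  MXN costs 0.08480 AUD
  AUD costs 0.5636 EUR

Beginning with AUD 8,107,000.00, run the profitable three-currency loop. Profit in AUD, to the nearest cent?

Profitable loop is AUD → MXN → EUR → AUD:
AUD 8,107,000.00 ÷ 0.08480 = MXN 95,601,415.09
MXN 95,601,415.09 ÷ 20.28 = EUR 4,714,073.72
EUR 4,714,073.72 ÷ 0.5636 = AUD 8,364,218.81
Profit = AUD 8,364,218.81 − AUD 8,107,000.00

Profit: AUD 257,218.81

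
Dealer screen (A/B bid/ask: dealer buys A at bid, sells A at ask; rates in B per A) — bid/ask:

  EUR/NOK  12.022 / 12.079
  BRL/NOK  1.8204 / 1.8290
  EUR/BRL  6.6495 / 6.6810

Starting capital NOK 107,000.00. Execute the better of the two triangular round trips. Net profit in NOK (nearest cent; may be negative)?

Net profit: NOK 228.10

Best loop NOK → EUR → BRL → NOK:
NOK 107,000.00 ÷ 12.079 (buy EUR at ask) = EUR 8,858.35
EUR 8,858.35 × 6.6495 (sell EUR at bid) = BRL 58,903.59
BRL 58,903.59 × 1.8204 (sell BRL at bid) = NOK 107,228.10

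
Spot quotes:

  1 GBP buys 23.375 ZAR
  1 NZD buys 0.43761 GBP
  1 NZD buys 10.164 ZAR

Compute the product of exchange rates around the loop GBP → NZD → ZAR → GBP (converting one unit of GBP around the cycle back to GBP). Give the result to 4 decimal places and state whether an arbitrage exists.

0.9936 (arbitrage exists)

Around GBP → NZD → ZAR → GBP: 1 ÷ 0.43761 × 10.164 ÷ 23.375 = 0.993633
Product < 1; profitable direction is GBP → ZAR → NZD → GBP.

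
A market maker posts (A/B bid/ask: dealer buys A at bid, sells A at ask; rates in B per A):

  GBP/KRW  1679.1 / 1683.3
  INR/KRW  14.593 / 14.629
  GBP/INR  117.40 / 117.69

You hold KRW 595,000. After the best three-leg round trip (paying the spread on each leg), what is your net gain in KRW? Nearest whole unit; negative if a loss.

Net profit: KRW 10,575

Best loop KRW → GBP → INR → KRW:
KRW 595,000 ÷ 1683.3 (buy GBP at ask) = GBP 353.47
GBP 353.47 × 117.40 (sell GBP at bid) = INR 41,497.65
INR 41,497.65 × 14.593 (sell INR at bid) = KRW 605,575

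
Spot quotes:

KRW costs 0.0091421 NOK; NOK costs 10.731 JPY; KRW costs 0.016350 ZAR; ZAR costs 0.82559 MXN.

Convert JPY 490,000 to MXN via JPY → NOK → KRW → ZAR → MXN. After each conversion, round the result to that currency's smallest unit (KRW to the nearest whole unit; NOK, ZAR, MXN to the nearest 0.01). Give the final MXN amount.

MXN 67,420.52

JPY 490,000 ÷ 10.731 = NOK 45,662.10
NOK 45,662.10 ÷ 0.0091421 = KRW 4,994,706
KRW 4,994,706 × 0.016350 = ZAR 81,663.44
ZAR 81,663.44 × 0.82559 = MXN 67,420.52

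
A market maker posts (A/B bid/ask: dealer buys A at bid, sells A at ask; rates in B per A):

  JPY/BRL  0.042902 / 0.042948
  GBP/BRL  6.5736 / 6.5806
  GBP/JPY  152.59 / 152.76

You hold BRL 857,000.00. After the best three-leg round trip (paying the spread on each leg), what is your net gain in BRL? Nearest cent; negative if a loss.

Best loop BRL → JPY → GBP → BRL:
BRL 857,000.00 ÷ 0.042948 (buy JPY at ask) = JPY 19,954,363
JPY 19,954,363 ÷ 152.76 (buy GBP at ask) = GBP 130,625.58
GBP 130,625.58 × 6.5736 (sell GBP at bid) = BRL 858,680.30

Net profit: BRL 1,680.30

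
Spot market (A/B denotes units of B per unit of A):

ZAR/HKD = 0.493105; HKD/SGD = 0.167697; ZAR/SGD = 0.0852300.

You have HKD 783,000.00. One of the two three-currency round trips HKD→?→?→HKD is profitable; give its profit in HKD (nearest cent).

Profitable loop is HKD → ZAR → SGD → HKD:
HKD 783,000.00 ÷ 0.493105 = ZAR 1,587,897.10
ZAR 1,587,897.10 × 0.0852300 = SGD 135,336.47
SGD 135,336.47 ÷ 0.167697 = HKD 807,029.76
Profit = HKD 807,029.76 − HKD 783,000.00

Profit: HKD 24,029.76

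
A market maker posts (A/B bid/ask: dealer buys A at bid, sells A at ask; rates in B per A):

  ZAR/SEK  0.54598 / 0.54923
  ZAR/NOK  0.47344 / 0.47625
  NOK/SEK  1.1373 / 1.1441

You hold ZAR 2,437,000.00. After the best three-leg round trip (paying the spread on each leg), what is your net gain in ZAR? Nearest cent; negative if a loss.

Net profit: ZAR 4,930.44

Best loop ZAR → SEK → NOK → ZAR:
ZAR 2,437,000.00 × 0.54598 (sell ZAR at bid) = SEK 1,330,553.26
SEK 1,330,553.26 ÷ 1.1441 (buy NOK at ask) = NOK 1,162,969.37
NOK 1,162,969.37 ÷ 0.47625 (buy ZAR at ask) = ZAR 2,441,930.44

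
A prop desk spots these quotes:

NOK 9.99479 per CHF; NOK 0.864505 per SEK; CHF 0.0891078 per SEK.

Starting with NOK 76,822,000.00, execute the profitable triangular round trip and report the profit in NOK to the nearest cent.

Profitable loop is NOK → SEK → CHF → NOK:
NOK 76,822,000.00 ÷ 0.864505 = SEK 88,862,412.59
SEK 88,862,412.59 × 0.0891078 = CHF 7,918,334.09
CHF 7,918,334.09 × 9.99479 = NOK 79,142,086.37
Profit = NOK 79,142,086.37 − NOK 76,822,000.00

Profit: NOK 2,320,086.37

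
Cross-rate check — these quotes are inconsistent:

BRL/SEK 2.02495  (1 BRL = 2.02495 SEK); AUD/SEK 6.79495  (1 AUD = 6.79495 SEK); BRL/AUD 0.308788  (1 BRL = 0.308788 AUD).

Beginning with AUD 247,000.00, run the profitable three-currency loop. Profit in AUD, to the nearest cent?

Profit: AUD 8,934.79

Profitable loop is AUD → SEK → BRL → AUD:
AUD 247,000.00 × 6.79495 = SEK 1,678,352.65
SEK 1,678,352.65 ÷ 2.02495 = BRL 828,836.59
BRL 828,836.59 × 0.308788 = AUD 255,934.79
Profit = AUD 255,934.79 − AUD 247,000.00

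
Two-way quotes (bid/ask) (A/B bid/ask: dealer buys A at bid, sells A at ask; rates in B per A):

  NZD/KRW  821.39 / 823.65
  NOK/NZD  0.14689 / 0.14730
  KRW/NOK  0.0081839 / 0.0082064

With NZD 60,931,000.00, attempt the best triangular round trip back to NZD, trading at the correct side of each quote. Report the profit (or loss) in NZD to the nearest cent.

Best loop NZD → NOK → KRW → NZD:
NZD 60,931,000.00 ÷ 0.14730 (buy NOK at ask) = NOK 413,652,410.05
NOK 413,652,410.05 ÷ 0.0082064 (buy KRW at ask) = KRW 50,406,074,533
KRW 50,406,074,533 ÷ 823.65 (buy NZD at ask) = NZD 61,198,415.02

Net profit: NZD 267,415.02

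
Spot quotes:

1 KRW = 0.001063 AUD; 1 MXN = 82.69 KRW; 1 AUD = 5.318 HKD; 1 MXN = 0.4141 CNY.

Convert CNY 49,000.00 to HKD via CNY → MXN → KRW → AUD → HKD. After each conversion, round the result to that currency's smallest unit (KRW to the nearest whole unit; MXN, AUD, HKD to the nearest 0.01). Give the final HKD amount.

HKD 55,312.78

CNY 49,000.00 ÷ 0.4141 = MXN 118,328.91
MXN 118,328.91 × 82.69 = KRW 9,784,618
KRW 9,784,618 × 0.001063 = AUD 10,401.05
AUD 10,401.05 × 5.318 = HKD 55,312.78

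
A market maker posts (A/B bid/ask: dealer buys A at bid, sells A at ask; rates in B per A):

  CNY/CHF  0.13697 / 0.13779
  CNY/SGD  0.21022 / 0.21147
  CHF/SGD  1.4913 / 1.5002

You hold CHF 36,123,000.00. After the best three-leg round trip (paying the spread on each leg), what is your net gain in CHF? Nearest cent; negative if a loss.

Net profit: CHF 612,925.16

Best loop CHF → CNY → SGD → CHF:
CHF 36,123,000.00 ÷ 0.13779 (buy CNY at ask) = CNY 262,159,808.40
CNY 262,159,808.40 × 0.21022 (sell CNY at bid) = SGD 55,111,234.92
SGD 55,111,234.92 ÷ 1.5002 (buy CHF at ask) = CHF 36,735,925.16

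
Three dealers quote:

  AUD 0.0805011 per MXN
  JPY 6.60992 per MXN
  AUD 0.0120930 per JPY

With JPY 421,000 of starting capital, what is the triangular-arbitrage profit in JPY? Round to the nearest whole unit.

Profitable loop is JPY → MXN → AUD → JPY:
JPY 421,000 ÷ 6.60992 = MXN 63,692.15
MXN 63,692.15 × 0.0805011 = AUD 5,127.29
AUD 5,127.29 ÷ 0.0120930 = JPY 423,988
Profit = JPY 423,988 − JPY 421,000

Profit: JPY 2,988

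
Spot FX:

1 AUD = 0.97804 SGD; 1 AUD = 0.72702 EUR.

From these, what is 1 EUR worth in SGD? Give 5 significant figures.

EUR/SGD = 1.3453

1 EUR ÷ 0.72702 = 1.37548 AUD
1.37548 AUD × 0.97804 = 1.34527 SGD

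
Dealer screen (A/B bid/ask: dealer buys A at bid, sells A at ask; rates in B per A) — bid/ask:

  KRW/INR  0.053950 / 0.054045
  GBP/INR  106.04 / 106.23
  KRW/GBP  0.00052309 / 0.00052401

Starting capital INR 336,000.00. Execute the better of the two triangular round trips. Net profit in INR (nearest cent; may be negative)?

Best loop INR → KRW → GBP → INR:
INR 336,000.00 ÷ 0.054045 (buy KRW at ask) = KRW 6,217,041
KRW 6,217,041 × 0.00052309 (sell KRW at bid) = GBP 3,252.07
GBP 3,252.07 × 106.04 (sell GBP at bid) = INR 344,849.73

Net profit: INR 8,849.73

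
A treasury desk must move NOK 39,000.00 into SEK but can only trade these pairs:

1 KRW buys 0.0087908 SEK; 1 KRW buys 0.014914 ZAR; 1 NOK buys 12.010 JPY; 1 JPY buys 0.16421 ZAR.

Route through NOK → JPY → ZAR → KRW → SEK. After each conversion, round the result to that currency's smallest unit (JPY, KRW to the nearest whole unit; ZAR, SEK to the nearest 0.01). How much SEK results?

NOK 39,000.00 × 12.010 = JPY 468,390
JPY 468,390 × 0.16421 = ZAR 76,914.32
ZAR 76,914.32 ÷ 0.014914 = KRW 5,157,189
KRW 5,157,189 × 0.0087908 = SEK 45,335.82

SEK 45,335.82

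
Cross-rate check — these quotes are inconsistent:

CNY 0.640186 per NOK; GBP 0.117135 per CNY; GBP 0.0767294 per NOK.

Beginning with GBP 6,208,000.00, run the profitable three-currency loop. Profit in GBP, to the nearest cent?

Profitable loop is GBP → CNY → NOK → GBP:
GBP 6,208,000.00 ÷ 0.117135 = CNY 52,998,676.74
CNY 52,998,676.74 ÷ 0.640186 = NOK 82,786,372.62
NOK 82,786,372.62 × 0.0767294 = GBP 6,352,148.70
Profit = GBP 6,352,148.70 − GBP 6,208,000.00

Profit: GBP 144,148.70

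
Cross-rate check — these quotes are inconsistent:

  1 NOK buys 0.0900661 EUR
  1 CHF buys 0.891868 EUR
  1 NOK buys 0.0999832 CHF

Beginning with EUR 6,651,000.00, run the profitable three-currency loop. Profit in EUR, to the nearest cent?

Profitable loop is EUR → CHF → NOK → EUR:
EUR 6,651,000.00 ÷ 0.891868 = CHF 7,457,381.59
CHF 7,457,381.59 ÷ 0.0999832 = NOK 74,586,346.36
NOK 74,586,346.36 × 0.0900661 = EUR 6,717,701.33
Profit = EUR 6,717,701.33 − EUR 6,651,000.00

Profit: EUR 66,701.33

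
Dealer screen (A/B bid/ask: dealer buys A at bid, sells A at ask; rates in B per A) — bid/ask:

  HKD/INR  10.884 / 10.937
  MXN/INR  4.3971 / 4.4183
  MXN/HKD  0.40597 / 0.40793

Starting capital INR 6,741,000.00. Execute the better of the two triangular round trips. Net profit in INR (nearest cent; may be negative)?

Net profit: INR 423.35

Best loop INR → MXN → HKD → INR:
INR 6,741,000.00 ÷ 4.4183 (buy MXN at ask) = MXN 1,525,699.93
MXN 1,525,699.93 × 0.40597 (sell MXN at bid) = HKD 619,388.40
HKD 619,388.40 × 10.884 (sell HKD at bid) = INR 6,741,423.35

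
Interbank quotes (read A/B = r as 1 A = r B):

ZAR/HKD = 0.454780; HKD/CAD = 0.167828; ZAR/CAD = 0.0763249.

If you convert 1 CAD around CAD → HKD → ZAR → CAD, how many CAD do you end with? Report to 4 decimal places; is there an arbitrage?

Around CAD → HKD → ZAR → CAD: 1 ÷ 0.167828 ÷ 0.454780 × 0.0763249 = 1.000001
Product ≈ 1 (deviation 0.000%, within rounding noise).

1.0000 (no arbitrage)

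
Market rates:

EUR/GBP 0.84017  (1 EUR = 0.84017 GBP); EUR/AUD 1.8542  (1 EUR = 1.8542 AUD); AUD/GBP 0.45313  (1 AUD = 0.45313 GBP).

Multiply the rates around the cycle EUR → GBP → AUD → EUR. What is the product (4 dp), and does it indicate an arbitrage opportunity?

1.0000 (no arbitrage)

Around EUR → GBP → AUD → EUR: 1 × 0.84017 ÷ 0.45313 ÷ 1.8542 = 0.999972
Product ≈ 1 (deviation 0.003%, within rounding noise).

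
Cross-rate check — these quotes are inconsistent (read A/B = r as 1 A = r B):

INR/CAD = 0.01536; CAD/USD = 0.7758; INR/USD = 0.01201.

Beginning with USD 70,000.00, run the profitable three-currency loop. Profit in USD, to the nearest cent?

Profit: USD 550.49

Profitable loop is USD → CAD → INR → USD:
USD 70,000.00 ÷ 0.7758 = CAD 90,229.44
CAD 90,229.44 ÷ 0.01536 = INR 5,874,312.54
INR 5,874,312.54 × 0.01201 = USD 70,550.49
Profit = USD 70,550.49 − USD 70,000.00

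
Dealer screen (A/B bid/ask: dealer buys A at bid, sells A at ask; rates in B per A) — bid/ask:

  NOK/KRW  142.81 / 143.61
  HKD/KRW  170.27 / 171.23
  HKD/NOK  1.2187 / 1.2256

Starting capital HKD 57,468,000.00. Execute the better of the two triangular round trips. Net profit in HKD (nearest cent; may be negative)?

Best loop HKD → NOK → KRW → HKD:
HKD 57,468,000.00 × 1.2187 (sell HKD at bid) = NOK 70,036,251.60
NOK 70,036,251.60 × 142.81 (sell NOK at bid) = KRW 10,001,877,091
KRW 10,001,877,091 ÷ 171.23 (buy HKD at ask) = HKD 58,411,943.53

Net profit: HKD 943,943.53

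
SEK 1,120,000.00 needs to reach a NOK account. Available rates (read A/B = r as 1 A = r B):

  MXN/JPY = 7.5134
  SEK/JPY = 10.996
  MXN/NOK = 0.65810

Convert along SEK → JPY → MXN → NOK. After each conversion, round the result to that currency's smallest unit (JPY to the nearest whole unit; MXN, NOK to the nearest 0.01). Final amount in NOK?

NOK 1,078,718.52

SEK 1,120,000.00 × 10.996 = JPY 12,315,520
JPY 12,315,520 ÷ 7.5134 = MXN 1,639,140.74
MXN 1,639,140.74 × 0.65810 = NOK 1,078,718.52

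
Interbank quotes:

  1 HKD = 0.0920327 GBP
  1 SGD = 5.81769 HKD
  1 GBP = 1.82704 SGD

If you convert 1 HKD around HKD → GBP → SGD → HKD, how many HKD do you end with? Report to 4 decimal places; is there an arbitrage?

0.9782 (arbitrage exists)

Around HKD → GBP → SGD → HKD: 1 × 0.0920327 × 1.82704 × 5.81769 = 0.978230
Product < 1; profitable direction is HKD → SGD → GBP → HKD.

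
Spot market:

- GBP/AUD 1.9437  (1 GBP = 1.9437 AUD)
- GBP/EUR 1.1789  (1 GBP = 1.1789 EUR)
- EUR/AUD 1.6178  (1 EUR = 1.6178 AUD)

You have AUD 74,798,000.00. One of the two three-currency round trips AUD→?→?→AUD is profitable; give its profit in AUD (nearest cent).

Profitable loop is AUD → EUR → GBP → AUD:
AUD 74,798,000.00 ÷ 1.6178 = EUR 46,234,392.38
EUR 46,234,392.38 ÷ 1.1789 = GBP 39,218,247.85
GBP 39,218,247.85 × 1.9437 = AUD 76,228,508.34
Profit = AUD 76,228,508.34 − AUD 74,798,000.00

Profit: AUD 1,430,508.34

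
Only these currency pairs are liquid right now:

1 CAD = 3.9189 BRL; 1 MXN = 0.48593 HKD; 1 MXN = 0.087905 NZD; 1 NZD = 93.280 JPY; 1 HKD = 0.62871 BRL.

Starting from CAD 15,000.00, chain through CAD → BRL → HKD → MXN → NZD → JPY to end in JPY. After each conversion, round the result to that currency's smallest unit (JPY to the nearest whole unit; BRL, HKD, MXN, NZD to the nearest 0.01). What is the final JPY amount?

JPY 1,577,733

CAD 15,000.00 × 3.9189 = BRL 58,783.50
BRL 58,783.50 ÷ 0.62871 = HKD 93,498.59
HKD 93,498.59 ÷ 0.48593 = MXN 192,411.64
MXN 192,411.64 × 0.087905 = NZD 16,913.95
NZD 16,913.95 × 93.280 = JPY 1,577,733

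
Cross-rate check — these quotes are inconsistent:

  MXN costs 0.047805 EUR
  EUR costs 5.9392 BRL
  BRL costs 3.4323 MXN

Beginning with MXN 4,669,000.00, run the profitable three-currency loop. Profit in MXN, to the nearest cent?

Profitable loop is MXN → BRL → EUR → MXN:
MXN 4,669,000.00 ÷ 3.4323 = BRL 1,360,312.33
BRL 1,360,312.33 ÷ 5.9392 = EUR 229,039.66
EUR 229,039.66 ÷ 0.047805 = MXN 4,791,123.45
Profit = MXN 4,791,123.45 − MXN 4,669,000.00

Profit: MXN 122,123.45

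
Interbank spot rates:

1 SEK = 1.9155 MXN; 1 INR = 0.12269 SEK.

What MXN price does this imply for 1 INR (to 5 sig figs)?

INR/MXN = 0.23501

1 INR × 0.12269 = 0.12269 SEK
0.12269 SEK × 1.9155 = 0.235013 MXN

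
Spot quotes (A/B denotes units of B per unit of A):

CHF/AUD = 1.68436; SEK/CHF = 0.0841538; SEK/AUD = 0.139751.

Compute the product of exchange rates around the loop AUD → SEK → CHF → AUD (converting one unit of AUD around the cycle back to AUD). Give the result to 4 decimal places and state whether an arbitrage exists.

Around AUD → SEK → CHF → AUD: 1 ÷ 0.139751 × 0.0841538 × 1.68436 = 1.014270
Product > 1; profitable direction is AUD → SEK → CHF → AUD.

1.0143 (arbitrage exists)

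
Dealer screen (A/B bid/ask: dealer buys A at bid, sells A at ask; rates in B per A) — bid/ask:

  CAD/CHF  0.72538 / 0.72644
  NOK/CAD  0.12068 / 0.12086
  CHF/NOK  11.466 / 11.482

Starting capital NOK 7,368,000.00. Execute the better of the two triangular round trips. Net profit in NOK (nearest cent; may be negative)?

Net profit: NOK 27,413.02

Best loop NOK → CAD → CHF → NOK:
NOK 7,368,000.00 × 0.12068 (sell NOK at bid) = CAD 889,170.24
CAD 889,170.24 × 0.72538 (sell CAD at bid) = CHF 644,986.31
CHF 644,986.31 × 11.466 (sell CHF at bid) = NOK 7,395,413.02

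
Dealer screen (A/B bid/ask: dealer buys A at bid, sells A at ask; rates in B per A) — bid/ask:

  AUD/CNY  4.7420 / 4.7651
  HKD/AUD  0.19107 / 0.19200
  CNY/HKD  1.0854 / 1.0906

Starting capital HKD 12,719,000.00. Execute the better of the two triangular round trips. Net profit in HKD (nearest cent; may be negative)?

Net profit: HKD 28,183.16

Best loop HKD → CNY → AUD → HKD:
HKD 12,719,000.00 ÷ 1.0906 (buy CNY at ask) = CNY 11,662,387.68
CNY 11,662,387.68 ÷ 4.7651 (buy AUD at ask) = AUD 2,447,459.17
AUD 2,447,459.17 ÷ 0.19200 (buy HKD at ask) = HKD 12,747,183.16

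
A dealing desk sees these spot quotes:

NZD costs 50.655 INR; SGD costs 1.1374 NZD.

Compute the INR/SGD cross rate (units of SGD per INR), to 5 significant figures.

INR/SGD = 0.017357

1 INR ÷ 50.655 = 0.0197414 NZD
0.0197414 NZD ÷ 1.1374 = 0.0173566 SGD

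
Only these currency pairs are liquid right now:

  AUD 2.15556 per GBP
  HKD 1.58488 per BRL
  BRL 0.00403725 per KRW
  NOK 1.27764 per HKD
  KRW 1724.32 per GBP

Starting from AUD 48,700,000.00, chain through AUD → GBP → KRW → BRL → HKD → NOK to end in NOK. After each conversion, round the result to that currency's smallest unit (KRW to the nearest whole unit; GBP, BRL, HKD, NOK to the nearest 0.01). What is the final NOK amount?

NOK 318,476,387.99

AUD 48,700,000.00 ÷ 2.15556 = GBP 22,592,736.92
GBP 22,592,736.92 × 1724.32 = KRW 38,957,108,126
KRW 38,957,108,126 × 0.00403725 = BRL 157,279,584.78
BRL 157,279,584.78 × 1.58488 = HKD 249,269,268.33
HKD 249,269,268.33 × 1.27764 = NOK 318,476,387.99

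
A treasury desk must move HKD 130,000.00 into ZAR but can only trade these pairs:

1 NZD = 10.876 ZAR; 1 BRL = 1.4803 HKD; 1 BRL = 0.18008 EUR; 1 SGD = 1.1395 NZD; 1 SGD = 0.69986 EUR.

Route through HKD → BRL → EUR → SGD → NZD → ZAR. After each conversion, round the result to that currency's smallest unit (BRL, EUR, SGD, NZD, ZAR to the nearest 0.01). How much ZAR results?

HKD 130,000.00 ÷ 1.4803 = BRL 87,820.04
BRL 87,820.04 × 0.18008 = EUR 15,814.63
EUR 15,814.63 ÷ 0.69986 = SGD 22,596.85
SGD 22,596.85 × 1.1395 = NZD 25,749.11
NZD 25,749.11 × 10.876 = ZAR 280,047.32

ZAR 280,047.32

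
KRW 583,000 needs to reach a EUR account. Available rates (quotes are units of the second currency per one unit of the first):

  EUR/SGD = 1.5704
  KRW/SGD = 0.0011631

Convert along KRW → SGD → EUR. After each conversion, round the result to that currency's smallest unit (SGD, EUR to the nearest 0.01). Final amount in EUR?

KRW 583,000 × 0.0011631 = SGD 678.09
SGD 678.09 ÷ 1.5704 = EUR 431.79

EUR 431.79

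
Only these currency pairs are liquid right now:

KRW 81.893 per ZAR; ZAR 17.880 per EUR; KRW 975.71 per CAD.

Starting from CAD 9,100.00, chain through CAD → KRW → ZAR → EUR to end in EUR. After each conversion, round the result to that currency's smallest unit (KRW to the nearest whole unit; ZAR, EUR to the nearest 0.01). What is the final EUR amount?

EUR 6,063.84

CAD 9,100.00 × 975.71 = KRW 8,878,961
KRW 8,878,961 ÷ 81.893 = ZAR 108,421.49
ZAR 108,421.49 ÷ 17.880 = EUR 6,063.84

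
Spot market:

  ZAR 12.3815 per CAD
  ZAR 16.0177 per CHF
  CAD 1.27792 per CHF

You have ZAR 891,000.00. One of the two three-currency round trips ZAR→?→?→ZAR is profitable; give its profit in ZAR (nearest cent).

Profitable loop is ZAR → CAD → CHF → ZAR:
ZAR 891,000.00 ÷ 12.3815 = CAD 71,962.20
CAD 71,962.20 ÷ 1.27792 = CHF 56,311.98
CHF 56,311.98 × 16.0177 = ZAR 901,988.35
Profit = ZAR 901,988.35 − ZAR 891,000.00

Profit: ZAR 10,988.35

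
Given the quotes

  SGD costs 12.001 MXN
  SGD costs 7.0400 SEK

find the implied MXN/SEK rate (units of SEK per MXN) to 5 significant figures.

1 MXN ÷ 12.001 = 0.0833264 SGD
0.0833264 SGD × 7.0400 = 0.586618 SEK

MXN/SEK = 0.58662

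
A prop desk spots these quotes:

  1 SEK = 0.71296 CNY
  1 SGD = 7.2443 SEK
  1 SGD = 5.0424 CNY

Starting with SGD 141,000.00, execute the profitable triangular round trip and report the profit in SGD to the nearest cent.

Profitable loop is SGD → SEK → CNY → SGD:
SGD 141,000.00 × 7.2443 = SEK 1,021,446.30
SEK 1,021,446.30 × 0.71296 = CNY 728,250.35
CNY 728,250.35 ÷ 5.0424 = SGD 144,425.34
Profit = SGD 144,425.34 − SGD 141,000.00

Profit: SGD 3,425.34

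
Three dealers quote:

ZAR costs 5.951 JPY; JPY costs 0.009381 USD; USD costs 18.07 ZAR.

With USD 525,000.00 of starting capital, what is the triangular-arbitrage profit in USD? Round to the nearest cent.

Profitable loop is USD → ZAR → JPY → USD:
USD 525,000.00 × 18.07 = ZAR 9,486,750.00
ZAR 9,486,750.00 × 5.951 = JPY 56,455,649
JPY 56,455,649 × 0.009381 = USD 529,610.45
Profit = USD 529,610.45 − USD 525,000.00

Profit: USD 4,610.45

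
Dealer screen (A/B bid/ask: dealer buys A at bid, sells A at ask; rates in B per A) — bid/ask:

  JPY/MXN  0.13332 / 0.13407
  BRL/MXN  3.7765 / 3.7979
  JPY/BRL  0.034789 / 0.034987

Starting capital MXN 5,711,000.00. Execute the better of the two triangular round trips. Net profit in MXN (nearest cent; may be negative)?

Net profit: MXN 19,034.47

Best loop MXN → BRL → JPY → MXN:
MXN 5,711,000.00 ÷ 3.7979 (buy BRL at ask) = BRL 1,503,725.74
BRL 1,503,725.74 ÷ 0.034987 (buy JPY at ask) = JPY 42,979,556
JPY 42,979,556 × 0.13332 (sell JPY at bid) = MXN 5,730,034.47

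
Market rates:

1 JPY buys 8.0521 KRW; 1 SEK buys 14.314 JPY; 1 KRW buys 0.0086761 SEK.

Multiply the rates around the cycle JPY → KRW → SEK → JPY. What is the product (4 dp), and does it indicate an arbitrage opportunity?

Around JPY → KRW → SEK → JPY: 1 × 8.0521 × 0.0086761 × 14.314 = 0.999988
Product ≈ 1 (deviation 0.001%, within rounding noise).

1.0000 (no arbitrage)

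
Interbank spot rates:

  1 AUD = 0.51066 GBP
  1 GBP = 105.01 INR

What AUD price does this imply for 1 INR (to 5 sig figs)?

INR/AUD = 0.018648

1 INR ÷ 105.01 = 0.0095229 GBP
0.0095229 GBP ÷ 0.51066 = 0.0186482 AUD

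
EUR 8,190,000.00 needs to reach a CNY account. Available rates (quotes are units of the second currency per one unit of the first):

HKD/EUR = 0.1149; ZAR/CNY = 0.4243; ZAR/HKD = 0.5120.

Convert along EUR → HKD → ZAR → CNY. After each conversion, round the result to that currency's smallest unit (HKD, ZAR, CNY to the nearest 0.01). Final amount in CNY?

EUR 8,190,000.00 ÷ 0.1149 = HKD 71,279,373.37
HKD 71,279,373.37 ÷ 0.5120 = ZAR 139,217,526.11
ZAR 139,217,526.11 × 0.4243 = CNY 59,069,996.33

CNY 59,069,996.33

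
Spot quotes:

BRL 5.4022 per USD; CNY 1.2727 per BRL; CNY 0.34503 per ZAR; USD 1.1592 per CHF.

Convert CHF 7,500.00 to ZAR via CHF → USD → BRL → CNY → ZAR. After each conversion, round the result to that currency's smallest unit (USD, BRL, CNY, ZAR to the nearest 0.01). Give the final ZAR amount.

CHF 7,500.00 × 1.1592 = USD 8,694.00
USD 8,694.00 × 5.4022 = BRL 46,966.73
BRL 46,966.73 × 1.2727 = CNY 59,774.56
CNY 59,774.56 ÷ 0.34503 = ZAR 173,244.53

ZAR 173,244.53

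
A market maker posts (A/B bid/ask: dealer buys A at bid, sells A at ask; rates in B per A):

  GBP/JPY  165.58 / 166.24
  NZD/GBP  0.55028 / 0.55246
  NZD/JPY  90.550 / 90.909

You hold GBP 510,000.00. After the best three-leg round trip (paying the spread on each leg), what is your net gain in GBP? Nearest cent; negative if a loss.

Net profit: GBP 1,157.69

Best loop GBP → JPY → NZD → GBP:
GBP 510,000.00 × 165.58 (sell GBP at bid) = JPY 84,445,800
JPY 84,445,800 ÷ 90.909 (buy NZD at ask) = NZD 928,904.73
NZD 928,904.73 × 0.55028 (sell NZD at bid) = GBP 511,157.69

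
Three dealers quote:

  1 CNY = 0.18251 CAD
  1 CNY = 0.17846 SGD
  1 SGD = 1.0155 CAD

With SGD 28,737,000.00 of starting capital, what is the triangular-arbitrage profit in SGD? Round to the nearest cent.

Profit: SGD 203,583.07

Profitable loop is SGD → CNY → CAD → SGD:
SGD 28,737,000.00 ÷ 0.17846 = CNY 161,027,681.27
CNY 161,027,681.27 × 0.18251 = CAD 29,389,162.11
CAD 29,389,162.11 ÷ 1.0155 = SGD 28,940,583.07
Profit = SGD 28,940,583.07 − SGD 28,737,000.00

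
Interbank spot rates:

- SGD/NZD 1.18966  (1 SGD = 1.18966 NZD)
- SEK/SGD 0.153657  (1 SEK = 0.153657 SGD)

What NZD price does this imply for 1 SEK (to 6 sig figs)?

1 SEK × 0.153657 = 0.153657 SGD
0.153657 SGD × 1.18966 = 0.1828 NZD

SEK/NZD = 0.182800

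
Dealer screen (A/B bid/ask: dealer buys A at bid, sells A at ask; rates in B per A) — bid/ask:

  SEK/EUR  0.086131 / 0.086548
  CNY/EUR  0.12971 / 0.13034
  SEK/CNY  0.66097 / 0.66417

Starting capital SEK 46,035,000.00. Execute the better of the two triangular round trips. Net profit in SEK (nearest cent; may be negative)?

Net result: SEK -232,343.71 (no profitable arbitrage after spreads)

Best loop SEK → EUR → CNY → SEK:
SEK 46,035,000.00 × 0.086131 (sell SEK at bid) = EUR 3,965,040.58
EUR 3,965,040.58 ÷ 0.13034 (buy CNY at ask) = CNY 30,420,750.23
CNY 30,420,750.23 ÷ 0.66417 (buy SEK at ask) = SEK 45,802,656.29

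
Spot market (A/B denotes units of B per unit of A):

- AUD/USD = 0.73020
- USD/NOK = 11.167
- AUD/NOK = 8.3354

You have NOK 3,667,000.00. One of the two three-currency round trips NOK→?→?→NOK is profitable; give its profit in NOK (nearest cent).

Profit: NOK 81,512.91

Profitable loop is NOK → USD → AUD → NOK:
NOK 3,667,000.00 ÷ 11.167 = USD 328,378.26
USD 328,378.26 ÷ 0.73020 = AUD 449,710.02
AUD 449,710.02 × 8.3354 = NOK 3,748,512.91
Profit = NOK 3,748,512.91 − NOK 3,667,000.00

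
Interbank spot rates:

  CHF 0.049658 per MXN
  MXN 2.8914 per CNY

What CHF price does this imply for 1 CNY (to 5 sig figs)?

CNY/CHF = 0.14358

1 CNY × 2.8914 = 2.8914 MXN
2.8914 MXN × 0.049658 = 0.143581 CHF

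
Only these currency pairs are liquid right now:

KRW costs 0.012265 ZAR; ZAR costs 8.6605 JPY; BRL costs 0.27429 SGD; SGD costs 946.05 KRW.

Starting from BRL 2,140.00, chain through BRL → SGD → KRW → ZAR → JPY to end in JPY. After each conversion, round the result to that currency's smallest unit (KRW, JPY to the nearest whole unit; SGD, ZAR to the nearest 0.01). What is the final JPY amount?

BRL 2,140.00 × 0.27429 = SGD 586.98
SGD 586.98 × 946.05 = KRW 555,312
KRW 555,312 × 0.012265 = ZAR 6,810.90
ZAR 6,810.90 × 8.6605 = JPY 58,986

JPY 58,986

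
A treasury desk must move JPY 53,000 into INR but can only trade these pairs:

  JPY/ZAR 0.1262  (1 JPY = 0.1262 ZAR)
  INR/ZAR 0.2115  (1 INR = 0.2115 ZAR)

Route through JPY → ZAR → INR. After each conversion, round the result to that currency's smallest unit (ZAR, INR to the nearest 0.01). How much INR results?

INR 31,624.59

JPY 53,000 × 0.1262 = ZAR 6,688.60
ZAR 6,688.60 ÷ 0.2115 = INR 31,624.59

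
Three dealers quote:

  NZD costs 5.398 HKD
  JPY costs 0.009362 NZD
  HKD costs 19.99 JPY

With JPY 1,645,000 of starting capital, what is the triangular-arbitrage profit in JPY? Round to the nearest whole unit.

Profit: JPY 16,806

Profitable loop is JPY → NZD → HKD → JPY:
JPY 1,645,000 × 0.009362 = NZD 15,400.49
NZD 15,400.49 × 5.398 = HKD 83,131.85
HKD 83,131.85 × 19.99 = JPY 1,661,806
Profit = JPY 1,661,806 − JPY 1,645,000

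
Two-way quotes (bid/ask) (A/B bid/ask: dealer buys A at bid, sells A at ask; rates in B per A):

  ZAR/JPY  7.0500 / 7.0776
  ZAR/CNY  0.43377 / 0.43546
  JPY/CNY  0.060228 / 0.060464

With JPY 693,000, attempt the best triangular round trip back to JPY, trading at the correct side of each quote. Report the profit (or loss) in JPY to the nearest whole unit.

Net profit: JPY 9,441

Best loop JPY → ZAR → CNY → JPY:
JPY 693,000 ÷ 7.0776 (buy ZAR at ask) = ZAR 97,914.55
ZAR 97,914.55 × 0.43377 (sell ZAR at bid) = CNY 42,472.39
CNY 42,472.39 ÷ 0.060464 (buy JPY at ask) = JPY 702,441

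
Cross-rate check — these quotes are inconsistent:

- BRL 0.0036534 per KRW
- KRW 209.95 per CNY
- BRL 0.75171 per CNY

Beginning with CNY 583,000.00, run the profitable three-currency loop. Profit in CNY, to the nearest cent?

Profit: CNY 11,882.69

Profitable loop is CNY → KRW → BRL → CNY:
CNY 583,000.00 × 209.95 = KRW 122,400,850
KRW 122,400,850 × 0.0036534 = BRL 447,179.27
BRL 447,179.27 ÷ 0.75171 = CNY 594,882.69
Profit = CNY 594,882.69 − CNY 583,000.00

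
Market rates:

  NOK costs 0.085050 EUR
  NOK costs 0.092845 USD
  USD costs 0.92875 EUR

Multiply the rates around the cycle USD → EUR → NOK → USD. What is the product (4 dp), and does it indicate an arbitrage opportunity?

Around USD → EUR → NOK → USD: 1 × 0.92875 ÷ 0.085050 × 0.092845 = 1.013872
Product > 1; profitable direction is USD → EUR → NOK → USD.

1.0139 (arbitrage exists)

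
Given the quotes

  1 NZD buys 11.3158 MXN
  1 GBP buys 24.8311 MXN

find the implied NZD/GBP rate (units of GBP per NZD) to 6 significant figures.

1 NZD × 11.3158 = 11.3158 MXN
11.3158 MXN ÷ 24.8311 = 0.455711 GBP

NZD/GBP = 0.455711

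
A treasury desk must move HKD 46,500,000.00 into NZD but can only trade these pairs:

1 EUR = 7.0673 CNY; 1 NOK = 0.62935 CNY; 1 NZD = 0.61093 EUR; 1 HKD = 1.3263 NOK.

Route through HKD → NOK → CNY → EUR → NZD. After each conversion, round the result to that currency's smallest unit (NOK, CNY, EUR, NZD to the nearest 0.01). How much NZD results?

HKD 46,500,000.00 × 1.3263 = NOK 61,672,950.00
NOK 61,672,950.00 × 0.62935 = CNY 38,813,871.08
CNY 38,813,871.08 ÷ 7.0673 = EUR 5,492,036.72
EUR 5,492,036.72 ÷ 0.61093 = NZD 8,989,633.38

NZD 8,989,633.38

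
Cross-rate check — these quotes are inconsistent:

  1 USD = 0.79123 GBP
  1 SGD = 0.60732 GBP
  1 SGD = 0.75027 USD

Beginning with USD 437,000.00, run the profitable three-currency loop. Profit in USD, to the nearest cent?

Profit: USD 10,073.26

Profitable loop is USD → SGD → GBP → USD:
USD 437,000.00 ÷ 0.75027 = SGD 582,456.98
SGD 582,456.98 × 0.60732 = GBP 353,737.77
GBP 353,737.77 ÷ 0.79123 = USD 447,073.26
Profit = USD 447,073.26 − USD 437,000.00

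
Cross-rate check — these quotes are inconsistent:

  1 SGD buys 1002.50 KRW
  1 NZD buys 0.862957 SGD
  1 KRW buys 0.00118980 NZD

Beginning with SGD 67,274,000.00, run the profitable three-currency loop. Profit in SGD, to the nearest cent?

Profit: SGD 1,972,009.77

Profitable loop is SGD → KRW → NZD → SGD:
SGD 67,274,000.00 × 1002.50 = KRW 67,442,185,000
KRW 67,442,185,000 × 0.00118980 = NZD 80,242,711.71
NZD 80,242,711.71 × 0.862957 = SGD 69,246,009.77
Profit = SGD 69,246,009.77 − SGD 67,274,000.00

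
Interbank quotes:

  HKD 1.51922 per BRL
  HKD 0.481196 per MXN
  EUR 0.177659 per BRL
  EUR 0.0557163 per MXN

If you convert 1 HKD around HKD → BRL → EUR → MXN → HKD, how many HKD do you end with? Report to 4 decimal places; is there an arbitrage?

Around HKD → BRL → EUR → MXN → HKD: 1 ÷ 1.51922 × 0.177659 ÷ 0.0557163 × 0.481196 = 1.009965
Product > 1; profitable direction is HKD → BRL → EUR → MXN → HKD.

1.0100 (arbitrage exists)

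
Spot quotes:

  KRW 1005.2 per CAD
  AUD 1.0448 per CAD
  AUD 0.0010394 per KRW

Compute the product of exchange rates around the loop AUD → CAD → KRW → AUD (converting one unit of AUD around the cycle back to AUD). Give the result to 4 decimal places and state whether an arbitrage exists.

Around AUD → CAD → KRW → AUD: 1 ÷ 1.0448 × 1005.2 × 0.0010394 = 1.000005
Product ≈ 1 (deviation 0.000%, within rounding noise).

1.0000 (no arbitrage)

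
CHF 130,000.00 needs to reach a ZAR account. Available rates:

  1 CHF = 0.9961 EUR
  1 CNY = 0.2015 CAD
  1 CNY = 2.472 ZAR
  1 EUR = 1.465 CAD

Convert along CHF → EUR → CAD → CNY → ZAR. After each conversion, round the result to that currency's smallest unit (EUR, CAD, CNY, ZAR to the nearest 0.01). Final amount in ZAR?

ZAR 2,327,326.67

CHF 130,000.00 × 0.9961 = EUR 129,493.00
EUR 129,493.00 × 1.465 = CAD 189,707.25
CAD 189,707.25 ÷ 0.2015 = CNY 941,475.19
CNY 941,475.19 × 2.472 = ZAR 2,327,326.67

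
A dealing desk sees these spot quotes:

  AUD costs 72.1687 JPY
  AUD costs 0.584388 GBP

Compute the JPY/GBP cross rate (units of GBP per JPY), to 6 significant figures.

1 JPY ÷ 72.1687 = 0.0138564 AUD
0.0138564 AUD × 0.584388 = 0.00809753 GBP

JPY/GBP = 0.00809753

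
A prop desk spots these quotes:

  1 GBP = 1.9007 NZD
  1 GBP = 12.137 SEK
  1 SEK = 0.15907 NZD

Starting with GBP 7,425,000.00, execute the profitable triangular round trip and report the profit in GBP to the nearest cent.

Profitable loop is GBP → SEK → NZD → GBP:
GBP 7,425,000.00 × 12.137 = SEK 90,117,225.00
SEK 90,117,225.00 × 0.15907 = NZD 14,334,946.98
NZD 14,334,946.98 ÷ 1.9007 = GBP 7,541,930.33
Profit = GBP 7,541,930.33 − GBP 7,425,000.00

Profit: GBP 116,930.33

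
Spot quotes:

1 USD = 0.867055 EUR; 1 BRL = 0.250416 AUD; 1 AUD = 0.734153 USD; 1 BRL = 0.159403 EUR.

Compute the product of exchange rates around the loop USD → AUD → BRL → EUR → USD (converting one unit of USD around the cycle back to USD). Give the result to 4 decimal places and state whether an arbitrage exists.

Around USD → AUD → BRL → EUR → USD: 1 ÷ 0.734153 ÷ 0.250416 × 0.159403 ÷ 0.867055 = 1.000003
Product ≈ 1 (deviation 0.000%, within rounding noise).

1.0000 (no arbitrage)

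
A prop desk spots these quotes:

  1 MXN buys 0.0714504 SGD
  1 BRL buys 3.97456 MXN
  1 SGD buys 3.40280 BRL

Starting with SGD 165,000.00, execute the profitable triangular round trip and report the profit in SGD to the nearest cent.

Profit: SGD 5,747.28

Profitable loop is SGD → MXN → BRL → SGD:
SGD 165,000.00 ÷ 0.0714504 = MXN 2,309,294.28
MXN 2,309,294.28 ÷ 3.97456 = BRL 581,018.85
BRL 581,018.85 ÷ 3.40280 = SGD 170,747.28
Profit = SGD 170,747.28 − SGD 165,000.00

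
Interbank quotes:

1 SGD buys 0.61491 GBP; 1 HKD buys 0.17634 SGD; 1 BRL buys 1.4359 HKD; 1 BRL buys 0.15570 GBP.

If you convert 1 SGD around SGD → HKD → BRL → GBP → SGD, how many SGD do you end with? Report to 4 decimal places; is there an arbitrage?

Around SGD → HKD → BRL → GBP → SGD: 1 ÷ 0.17634 ÷ 1.4359 × 0.15570 ÷ 0.61491 = 1.000005
Product ≈ 1 (deviation 0.000%, within rounding noise).

1.0000 (no arbitrage)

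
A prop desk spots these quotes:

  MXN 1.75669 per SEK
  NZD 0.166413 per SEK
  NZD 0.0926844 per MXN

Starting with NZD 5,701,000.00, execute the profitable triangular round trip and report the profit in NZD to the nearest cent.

Profitable loop is NZD → MXN → SEK → NZD:
NZD 5,701,000.00 ÷ 0.0926844 = MXN 61,509,811.79
MXN 61,509,811.79 ÷ 1.75669 = SEK 35,014,608.04
SEK 35,014,608.04 × 0.166413 = NZD 5,826,885.97
Profit = NZD 5,826,885.97 − NZD 5,701,000.00

Profit: NZD 125,885.97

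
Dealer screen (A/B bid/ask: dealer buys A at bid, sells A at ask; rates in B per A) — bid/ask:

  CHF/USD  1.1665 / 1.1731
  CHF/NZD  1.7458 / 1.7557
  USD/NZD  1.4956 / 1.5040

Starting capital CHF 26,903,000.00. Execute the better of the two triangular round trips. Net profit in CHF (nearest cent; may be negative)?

Best loop CHF → USD → NZD → CHF:
CHF 26,903,000.00 × 1.1665 (sell CHF at bid) = USD 31,382,349.50
USD 31,382,349.50 × 1.4956 (sell USD at bid) = NZD 46,935,441.91
NZD 46,935,441.91 ÷ 1.7557 (buy CHF at ask) = CHF 26,733,178.74

Net result: CHF -169,821.26 (no profitable arbitrage after spreads)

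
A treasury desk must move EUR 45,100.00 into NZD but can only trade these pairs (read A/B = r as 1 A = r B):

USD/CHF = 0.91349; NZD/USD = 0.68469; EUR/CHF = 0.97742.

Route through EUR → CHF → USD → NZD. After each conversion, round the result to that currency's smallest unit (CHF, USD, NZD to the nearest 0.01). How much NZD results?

NZD 70,479.03

EUR 45,100.00 × 0.97742 = CHF 44,081.64
CHF 44,081.64 ÷ 0.91349 = USD 48,256.29
USD 48,256.29 ÷ 0.68469 = NZD 70,479.03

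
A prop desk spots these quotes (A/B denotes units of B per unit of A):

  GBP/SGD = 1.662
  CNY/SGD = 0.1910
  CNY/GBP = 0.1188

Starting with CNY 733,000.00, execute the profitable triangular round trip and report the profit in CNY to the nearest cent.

Profitable loop is CNY → GBP → SGD → CNY:
CNY 733,000.00 × 0.1188 = GBP 87,080.40
GBP 87,080.40 × 1.662 = SGD 144,727.62
SGD 144,727.62 ÷ 0.1910 = CNY 757,736.26
Profit = CNY 757,736.26 − CNY 733,000.00

Profit: CNY 24,736.26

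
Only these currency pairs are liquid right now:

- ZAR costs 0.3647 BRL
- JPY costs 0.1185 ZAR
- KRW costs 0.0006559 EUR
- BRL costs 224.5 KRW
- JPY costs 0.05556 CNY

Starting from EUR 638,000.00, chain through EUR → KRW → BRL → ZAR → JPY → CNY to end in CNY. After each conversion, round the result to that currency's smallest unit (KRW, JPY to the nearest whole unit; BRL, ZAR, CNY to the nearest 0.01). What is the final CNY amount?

EUR 638,000.00 ÷ 0.0006559 = KRW 972,709,254
KRW 972,709,254 ÷ 224.5 = BRL 4,332,780.64
BRL 4,332,780.64 ÷ 0.3647 = ZAR 11,880,396.60
ZAR 11,880,396.60 ÷ 0.1185 = JPY 100,256,511
JPY 100,256,511 × 0.05556 = CNY 5,570,251.75

CNY 5,570,251.75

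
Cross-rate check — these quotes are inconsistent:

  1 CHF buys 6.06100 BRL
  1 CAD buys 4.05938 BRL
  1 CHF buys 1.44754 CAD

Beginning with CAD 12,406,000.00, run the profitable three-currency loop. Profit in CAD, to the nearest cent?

Profit: CAD 390,340.26

Profitable loop is CAD → CHF → BRL → CAD:
CAD 12,406,000.00 ÷ 1.44754 = CHF 8,570,402.20
CHF 8,570,402.20 × 6.06100 = BRL 51,945,207.73
BRL 51,945,207.73 ÷ 4.05938 = CAD 12,796,340.26
Profit = CAD 12,796,340.26 − CAD 12,406,000.00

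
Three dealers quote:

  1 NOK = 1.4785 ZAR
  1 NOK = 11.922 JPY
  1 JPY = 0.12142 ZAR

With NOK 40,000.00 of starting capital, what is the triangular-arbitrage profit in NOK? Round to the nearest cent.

Profit: NOK 854.70

Profitable loop is NOK → ZAR → JPY → NOK:
NOK 40,000.00 × 1.4785 = ZAR 59,140.00
ZAR 59,140.00 ÷ 0.12142 = JPY 487,070
JPY 487,070 ÷ 11.922 = NOK 40,854.70
Profit = NOK 40,854.70 − NOK 40,000.00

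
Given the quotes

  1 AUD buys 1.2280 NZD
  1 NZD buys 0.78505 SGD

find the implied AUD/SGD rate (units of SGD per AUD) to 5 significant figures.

AUD/SGD = 0.96404

1 AUD × 1.2280 = 1.228 NZD
1.228 NZD × 0.78505 = 0.964041 SGD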